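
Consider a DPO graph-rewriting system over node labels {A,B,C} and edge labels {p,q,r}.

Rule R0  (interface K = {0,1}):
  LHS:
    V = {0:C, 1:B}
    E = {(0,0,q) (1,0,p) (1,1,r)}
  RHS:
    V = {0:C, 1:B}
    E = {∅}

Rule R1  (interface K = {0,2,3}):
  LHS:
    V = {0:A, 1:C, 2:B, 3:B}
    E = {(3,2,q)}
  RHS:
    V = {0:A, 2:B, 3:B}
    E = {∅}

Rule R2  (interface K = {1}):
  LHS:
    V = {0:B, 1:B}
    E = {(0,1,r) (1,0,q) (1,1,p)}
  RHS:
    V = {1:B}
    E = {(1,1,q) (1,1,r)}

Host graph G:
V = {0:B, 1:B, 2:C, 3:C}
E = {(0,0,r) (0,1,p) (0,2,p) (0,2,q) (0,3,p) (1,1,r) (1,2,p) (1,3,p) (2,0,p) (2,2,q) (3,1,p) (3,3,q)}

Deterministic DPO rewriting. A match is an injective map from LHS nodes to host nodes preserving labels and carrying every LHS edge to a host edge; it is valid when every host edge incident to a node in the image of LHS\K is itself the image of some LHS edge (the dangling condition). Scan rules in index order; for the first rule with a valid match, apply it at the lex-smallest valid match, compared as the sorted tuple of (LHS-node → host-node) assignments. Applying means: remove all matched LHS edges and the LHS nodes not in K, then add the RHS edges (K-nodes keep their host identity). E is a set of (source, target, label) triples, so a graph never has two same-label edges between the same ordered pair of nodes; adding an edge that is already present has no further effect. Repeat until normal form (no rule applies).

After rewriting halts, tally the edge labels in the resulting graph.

Answer: p:5 q:1

Steps:
[0] host  ⇒  4 nodes, 12 edges  {0-r->0 0-p->1 0-p->2 0-q->2 0-p->3 1-r->1 1-p->2 1-p->3 2-p->0 2-q->2 3-p->1 3-q->3}
[1] R0 @ {0↦2, 1↦0}  ⇒  4 nodes, 9 edges  {0-p->1 0-q->2 0-p->3 1-r->1 1-p->2 1-p->3 2-p->0 3-p->1 3-q->3}
[2] R0 @ {0↦3, 1↦1}  ⇒  4 nodes, 6 edges  {0-p->1 0-q->2 0-p->3 1-p->2 2-p->0 3-p->1}
final graph: no rule applies after step 2
NF edges: [(0, 1, 'p'), (0, 2, 'q'), (0, 3, 'p'), (1, 2, 'p'), (2, 0, 'p'), (3, 1, 'p')]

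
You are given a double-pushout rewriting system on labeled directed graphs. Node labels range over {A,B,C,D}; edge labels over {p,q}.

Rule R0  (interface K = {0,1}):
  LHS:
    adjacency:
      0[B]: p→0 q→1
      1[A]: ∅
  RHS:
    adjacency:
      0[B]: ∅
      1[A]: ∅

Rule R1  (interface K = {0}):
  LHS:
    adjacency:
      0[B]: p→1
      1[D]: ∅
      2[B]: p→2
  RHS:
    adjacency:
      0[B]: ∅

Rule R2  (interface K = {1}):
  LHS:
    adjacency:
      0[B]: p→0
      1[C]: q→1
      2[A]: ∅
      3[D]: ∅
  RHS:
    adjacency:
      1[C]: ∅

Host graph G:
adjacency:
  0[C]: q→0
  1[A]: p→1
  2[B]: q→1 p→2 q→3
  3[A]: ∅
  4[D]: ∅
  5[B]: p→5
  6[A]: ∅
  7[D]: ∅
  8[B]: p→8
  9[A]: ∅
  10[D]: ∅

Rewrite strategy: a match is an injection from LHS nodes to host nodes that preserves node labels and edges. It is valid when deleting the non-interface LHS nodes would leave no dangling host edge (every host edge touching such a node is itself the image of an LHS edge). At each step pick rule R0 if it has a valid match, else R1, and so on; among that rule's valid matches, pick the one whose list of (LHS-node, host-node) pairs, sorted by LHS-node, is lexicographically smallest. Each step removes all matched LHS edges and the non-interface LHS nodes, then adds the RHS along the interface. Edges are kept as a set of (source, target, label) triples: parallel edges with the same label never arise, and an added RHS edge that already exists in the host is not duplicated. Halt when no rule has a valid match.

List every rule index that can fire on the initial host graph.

R0: 2 valid matches — {0↦2, 1↦1}, {0↦2, 1↦3}
R1: no valid match — LHS pattern not found
R2: 12 valid matches — {0↦5, 1↦0, 2↦6, 3↦4}, {0↦5, 1↦0, 2↦6, 3↦7}, {0↦5, 1↦0, 2↦6, 3↦10} (+9 more)

Answer: [R0,R2]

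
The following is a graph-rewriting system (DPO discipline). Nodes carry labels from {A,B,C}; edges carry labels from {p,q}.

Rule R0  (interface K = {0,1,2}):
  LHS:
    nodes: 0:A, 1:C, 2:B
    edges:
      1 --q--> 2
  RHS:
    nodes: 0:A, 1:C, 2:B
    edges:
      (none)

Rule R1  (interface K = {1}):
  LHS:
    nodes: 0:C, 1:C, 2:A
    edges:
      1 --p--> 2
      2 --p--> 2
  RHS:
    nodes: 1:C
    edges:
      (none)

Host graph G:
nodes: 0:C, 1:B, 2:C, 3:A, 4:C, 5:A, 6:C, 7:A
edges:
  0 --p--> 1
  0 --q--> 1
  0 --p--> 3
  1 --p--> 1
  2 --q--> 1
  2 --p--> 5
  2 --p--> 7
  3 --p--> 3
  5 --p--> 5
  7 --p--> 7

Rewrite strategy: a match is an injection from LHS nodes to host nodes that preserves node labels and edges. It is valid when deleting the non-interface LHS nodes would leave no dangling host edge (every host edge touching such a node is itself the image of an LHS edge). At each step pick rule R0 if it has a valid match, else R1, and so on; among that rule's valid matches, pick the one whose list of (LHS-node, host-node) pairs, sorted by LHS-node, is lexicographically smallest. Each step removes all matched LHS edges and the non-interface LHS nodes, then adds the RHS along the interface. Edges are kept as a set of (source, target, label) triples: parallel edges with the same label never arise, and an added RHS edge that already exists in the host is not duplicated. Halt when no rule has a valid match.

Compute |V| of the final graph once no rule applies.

Answer: 4

Derivation:
[0] host  ⇒  8 nodes, 10 edges  {0-p->1 0-q->1 0-p->3 1-p->1 2-q->1 2-p->5 2-p->7 3-p->3 5-p->5 7-p->7}
[1] R0 @ {0↦3, 1↦0, 2↦1}  ⇒  8 nodes, 9 edges  {0-p->1 0-p->3 1-p->1 2-q->1 2-p->5 2-p->7 3-p->3 5-p->5 7-p->7}
[2] R0 @ {0↦3, 1↦2, 2↦1}  ⇒  8 nodes, 8 edges  {0-p->1 0-p->3 1-p->1 2-p->5 2-p->7 3-p->3 5-p->5 7-p->7}
[3] R1 @ {0↦4, 1↦0, 2↦3}  ⇒  6 nodes, 6 edges  {0-p->1 1-p->1 2-p->5 2-p->7 5-p->5 7-p->7}
[4] R1 @ {0↦6, 1↦2, 2↦5}  ⇒  4 nodes, 4 edges  {0-p->1 1-p->1 2-p->7 7-p->7}
final graph: no rule applies after step 4
NF nodes: {0:C, 1:B, 2:C, 7:A}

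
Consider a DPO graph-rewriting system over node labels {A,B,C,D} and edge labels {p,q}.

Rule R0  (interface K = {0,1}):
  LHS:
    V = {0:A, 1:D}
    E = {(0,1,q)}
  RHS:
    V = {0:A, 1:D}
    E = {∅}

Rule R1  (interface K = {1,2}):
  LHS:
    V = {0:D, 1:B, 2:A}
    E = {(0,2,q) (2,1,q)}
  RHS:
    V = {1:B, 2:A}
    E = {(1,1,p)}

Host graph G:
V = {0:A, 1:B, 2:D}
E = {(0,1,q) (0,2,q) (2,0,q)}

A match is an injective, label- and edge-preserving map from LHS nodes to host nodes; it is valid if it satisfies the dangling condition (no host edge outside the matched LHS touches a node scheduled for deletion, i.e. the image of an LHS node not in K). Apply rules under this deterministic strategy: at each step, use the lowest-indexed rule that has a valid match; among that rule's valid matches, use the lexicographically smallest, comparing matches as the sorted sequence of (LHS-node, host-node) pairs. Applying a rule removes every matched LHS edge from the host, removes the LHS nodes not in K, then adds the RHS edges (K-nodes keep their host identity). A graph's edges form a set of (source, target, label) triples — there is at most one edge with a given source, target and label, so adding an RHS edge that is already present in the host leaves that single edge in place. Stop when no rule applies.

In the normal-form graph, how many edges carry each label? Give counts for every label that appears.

initial: |V|=3 |E|=3  E = 0-q->1 0-q->2 2-q->0
step 1: apply R0 at {0↦0, 1↦2}  → |V|=3 |E|=2  E = 0-q->1 2-q->0
step 2: apply R1 at {0↦2, 1↦1, 2↦0}  → |V|=2 |E|=1  E = 1-p->1
final graph: no rule applies after step 2
NF edges: [(1, 1, 'p')]

Answer: p:1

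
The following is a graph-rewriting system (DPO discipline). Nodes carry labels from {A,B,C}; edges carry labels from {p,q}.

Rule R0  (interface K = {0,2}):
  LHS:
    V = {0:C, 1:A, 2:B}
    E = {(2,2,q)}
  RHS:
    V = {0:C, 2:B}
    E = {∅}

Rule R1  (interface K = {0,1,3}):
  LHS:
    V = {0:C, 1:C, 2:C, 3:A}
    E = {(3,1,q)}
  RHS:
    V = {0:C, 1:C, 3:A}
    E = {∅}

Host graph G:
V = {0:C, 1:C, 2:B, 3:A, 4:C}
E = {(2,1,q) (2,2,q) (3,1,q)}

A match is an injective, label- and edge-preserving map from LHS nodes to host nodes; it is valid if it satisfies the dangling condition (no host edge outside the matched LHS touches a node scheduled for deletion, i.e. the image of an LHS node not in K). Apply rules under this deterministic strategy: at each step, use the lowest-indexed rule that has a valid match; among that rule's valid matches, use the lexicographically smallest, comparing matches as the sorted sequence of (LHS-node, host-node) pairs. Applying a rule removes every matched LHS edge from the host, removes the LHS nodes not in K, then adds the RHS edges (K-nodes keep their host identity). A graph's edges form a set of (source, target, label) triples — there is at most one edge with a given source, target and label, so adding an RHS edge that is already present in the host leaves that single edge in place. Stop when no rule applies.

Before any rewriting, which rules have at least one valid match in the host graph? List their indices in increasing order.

Answer: [R1]

Derivation:
R0: no valid match — 3 raw matches, all fail dangling condition
R1: 2 valid matches — {0↦0, 1↦1, 2↦4, 3↦3}, {0↦4, 1↦1, 2↦0, 3↦3}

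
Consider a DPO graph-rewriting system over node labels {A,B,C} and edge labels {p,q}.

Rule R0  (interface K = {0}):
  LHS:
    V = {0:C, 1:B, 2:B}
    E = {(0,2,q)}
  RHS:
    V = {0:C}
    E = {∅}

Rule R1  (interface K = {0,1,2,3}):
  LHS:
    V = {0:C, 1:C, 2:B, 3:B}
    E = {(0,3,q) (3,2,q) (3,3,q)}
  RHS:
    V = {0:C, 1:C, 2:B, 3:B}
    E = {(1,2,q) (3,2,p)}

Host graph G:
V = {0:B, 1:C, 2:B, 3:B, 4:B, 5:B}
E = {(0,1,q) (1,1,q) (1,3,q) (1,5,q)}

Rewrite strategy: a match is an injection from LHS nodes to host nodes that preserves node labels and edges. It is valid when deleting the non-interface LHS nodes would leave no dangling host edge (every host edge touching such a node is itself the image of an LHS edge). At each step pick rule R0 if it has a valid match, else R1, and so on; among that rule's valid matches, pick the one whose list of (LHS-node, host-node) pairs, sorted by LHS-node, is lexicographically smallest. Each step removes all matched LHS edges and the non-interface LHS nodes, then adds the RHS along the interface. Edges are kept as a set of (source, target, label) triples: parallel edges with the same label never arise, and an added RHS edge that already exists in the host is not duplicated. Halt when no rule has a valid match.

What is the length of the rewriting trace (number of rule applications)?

Answer: 2

Steps:
[0] host  ⇒  6 nodes, 4 edges  {0-q->1 1-q->1 1-q->3 1-q->5}
[1] R0 @ {0↦1, 1↦2, 2↦3}  ⇒  4 nodes, 3 edges  {0-q->1 1-q->1 1-q->5}
[2] R0 @ {0↦1, 1↦4, 2↦5}  ⇒  2 nodes, 2 edges  {0-q->1 1-q->1}
halt: no rule applies after step 2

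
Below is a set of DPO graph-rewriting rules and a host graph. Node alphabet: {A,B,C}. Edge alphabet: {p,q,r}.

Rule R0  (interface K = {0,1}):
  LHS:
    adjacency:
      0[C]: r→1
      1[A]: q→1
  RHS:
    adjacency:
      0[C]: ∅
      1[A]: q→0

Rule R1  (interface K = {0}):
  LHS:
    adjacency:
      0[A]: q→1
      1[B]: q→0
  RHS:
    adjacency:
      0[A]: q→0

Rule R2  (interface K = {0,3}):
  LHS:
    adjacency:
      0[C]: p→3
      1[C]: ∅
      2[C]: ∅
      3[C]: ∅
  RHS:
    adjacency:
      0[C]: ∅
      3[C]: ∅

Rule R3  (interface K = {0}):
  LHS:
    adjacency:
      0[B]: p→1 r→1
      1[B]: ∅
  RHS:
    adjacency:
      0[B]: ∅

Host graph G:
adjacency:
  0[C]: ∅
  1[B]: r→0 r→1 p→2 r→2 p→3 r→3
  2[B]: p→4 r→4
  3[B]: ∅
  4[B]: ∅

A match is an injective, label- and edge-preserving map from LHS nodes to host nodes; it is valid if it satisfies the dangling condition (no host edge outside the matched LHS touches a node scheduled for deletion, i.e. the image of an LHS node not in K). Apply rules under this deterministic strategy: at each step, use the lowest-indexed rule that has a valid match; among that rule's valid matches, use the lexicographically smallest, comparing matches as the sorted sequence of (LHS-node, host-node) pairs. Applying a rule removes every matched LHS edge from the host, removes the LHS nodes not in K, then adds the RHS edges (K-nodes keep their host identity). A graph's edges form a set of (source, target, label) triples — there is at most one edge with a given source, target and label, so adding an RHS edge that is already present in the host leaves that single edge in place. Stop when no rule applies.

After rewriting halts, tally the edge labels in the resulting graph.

Answer: r:2

Steps:
initial: |V|=5 |E|=8  E = 1-r->0 1-r->1 1-p->2 1-r->2 1-p->3 1-r->3 2-p->4 2-r->4
step 1: apply R3 at {0↦1, 1↦3}  → |V|=4 |E|=6  E = 1-r->0 1-r->1 1-p->2 1-r->2 2-p->4 2-r->4
step 2: apply R3 at {0↦2, 1↦4}  → |V|=3 |E|=4  E = 1-r->0 1-r->1 1-p->2 1-r->2
step 3: apply R3 at {0↦1, 1↦2}  → |V|=2 |E|=2  E = 1-r->0 1-r->1
halt: no rule applies after step 3
NF edges: [(1, 0, 'r'), (1, 1, 'r')]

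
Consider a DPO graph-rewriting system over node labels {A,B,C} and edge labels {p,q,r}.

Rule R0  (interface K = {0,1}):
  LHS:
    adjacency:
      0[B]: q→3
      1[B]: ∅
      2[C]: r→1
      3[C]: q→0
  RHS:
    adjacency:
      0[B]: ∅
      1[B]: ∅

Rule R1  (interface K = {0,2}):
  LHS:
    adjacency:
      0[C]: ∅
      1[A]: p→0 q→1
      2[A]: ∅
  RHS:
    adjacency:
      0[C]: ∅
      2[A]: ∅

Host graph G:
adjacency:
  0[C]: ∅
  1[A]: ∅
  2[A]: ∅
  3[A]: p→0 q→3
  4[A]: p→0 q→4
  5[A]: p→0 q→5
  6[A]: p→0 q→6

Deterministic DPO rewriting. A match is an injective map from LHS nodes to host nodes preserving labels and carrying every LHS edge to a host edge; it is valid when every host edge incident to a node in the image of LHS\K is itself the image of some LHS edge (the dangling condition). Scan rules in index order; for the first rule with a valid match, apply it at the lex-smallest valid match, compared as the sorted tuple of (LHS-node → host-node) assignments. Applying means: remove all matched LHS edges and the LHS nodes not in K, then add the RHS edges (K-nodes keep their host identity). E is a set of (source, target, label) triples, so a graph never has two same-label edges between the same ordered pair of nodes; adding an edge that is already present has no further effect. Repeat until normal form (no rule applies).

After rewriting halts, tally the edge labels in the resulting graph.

start.  V:7 E:8  edges: 3-p->0 3-q->3 4-p->0 4-q->4 5-p->0 5-q->5 6-p->0 6-q->6
1. fire R1 via {0↦0, 1↦3, 2↦1}  →  V:6 E:6  edges: 4-p->0 4-q->4 5-p->0 5-q->5 6-p->0 6-q->6
2. fire R1 via {0↦0, 1↦4, 2↦1}  →  V:5 E:4  edges: 5-p->0 5-q->5 6-p->0 6-q->6
3. fire R1 via {0↦0, 1↦5, 2↦1}  →  V:4 E:2  edges: 6-p->0 6-q->6
4. fire R1 via {0↦0, 1↦6, 2↦1}  →  V:3 E:0  edges: ∅
final graph: no rule applies after step 4
NF edges: []

Answer: (no edges)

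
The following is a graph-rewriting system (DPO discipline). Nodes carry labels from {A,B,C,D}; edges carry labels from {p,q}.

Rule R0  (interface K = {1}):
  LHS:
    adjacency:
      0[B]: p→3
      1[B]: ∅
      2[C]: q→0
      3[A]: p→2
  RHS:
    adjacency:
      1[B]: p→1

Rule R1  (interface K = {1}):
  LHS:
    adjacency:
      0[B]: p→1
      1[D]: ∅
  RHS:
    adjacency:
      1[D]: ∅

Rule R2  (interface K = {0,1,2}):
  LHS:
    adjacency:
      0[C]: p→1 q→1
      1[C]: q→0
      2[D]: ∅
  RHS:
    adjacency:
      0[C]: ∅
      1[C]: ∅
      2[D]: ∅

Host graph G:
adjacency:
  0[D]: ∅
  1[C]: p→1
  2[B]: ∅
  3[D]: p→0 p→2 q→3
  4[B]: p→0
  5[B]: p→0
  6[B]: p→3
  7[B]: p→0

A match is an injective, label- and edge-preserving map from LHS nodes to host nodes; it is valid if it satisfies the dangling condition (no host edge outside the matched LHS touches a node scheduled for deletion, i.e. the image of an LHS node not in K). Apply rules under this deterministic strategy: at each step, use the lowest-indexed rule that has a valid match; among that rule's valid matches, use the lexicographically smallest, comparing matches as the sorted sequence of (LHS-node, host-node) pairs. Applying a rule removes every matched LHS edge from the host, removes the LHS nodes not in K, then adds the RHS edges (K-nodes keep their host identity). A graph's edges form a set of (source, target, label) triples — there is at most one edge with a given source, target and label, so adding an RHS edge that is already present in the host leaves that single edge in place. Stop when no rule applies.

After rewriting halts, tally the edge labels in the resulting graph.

initial: |V|=8 |E|=8  E = 1-p->1 3-p->0 3-p->2 3-q->3 4-p->0 5-p->0 6-p->3 7-p->0
step 1: apply R1 at {0↦4, 1↦0}  → |V|=7 |E|=7  E = 1-p->1 3-p->0 3-p->2 3-q->3 5-p->0 6-p->3 7-p->0
step 2: apply R1 at {0↦5, 1↦0}  → |V|=6 |E|=6  E = 1-p->1 3-p->0 3-p->2 3-q->3 6-p->3 7-p->0
step 3: apply R1 at {0↦6, 1↦3}  → |V|=5 |E|=5  E = 1-p->1 3-p->0 3-p->2 3-q->3 7-p->0
step 4: apply R1 at {0↦7, 1↦0}  → |V|=4 |E|=4  E = 1-p->1 3-p->0 3-p->2 3-q->3
normal form: no rule applies after step 4
NF edges: [(1, 1, 'p'), (3, 0, 'p'), (3, 2, 'p'), (3, 3, 'q')]

Answer: p:3 q:1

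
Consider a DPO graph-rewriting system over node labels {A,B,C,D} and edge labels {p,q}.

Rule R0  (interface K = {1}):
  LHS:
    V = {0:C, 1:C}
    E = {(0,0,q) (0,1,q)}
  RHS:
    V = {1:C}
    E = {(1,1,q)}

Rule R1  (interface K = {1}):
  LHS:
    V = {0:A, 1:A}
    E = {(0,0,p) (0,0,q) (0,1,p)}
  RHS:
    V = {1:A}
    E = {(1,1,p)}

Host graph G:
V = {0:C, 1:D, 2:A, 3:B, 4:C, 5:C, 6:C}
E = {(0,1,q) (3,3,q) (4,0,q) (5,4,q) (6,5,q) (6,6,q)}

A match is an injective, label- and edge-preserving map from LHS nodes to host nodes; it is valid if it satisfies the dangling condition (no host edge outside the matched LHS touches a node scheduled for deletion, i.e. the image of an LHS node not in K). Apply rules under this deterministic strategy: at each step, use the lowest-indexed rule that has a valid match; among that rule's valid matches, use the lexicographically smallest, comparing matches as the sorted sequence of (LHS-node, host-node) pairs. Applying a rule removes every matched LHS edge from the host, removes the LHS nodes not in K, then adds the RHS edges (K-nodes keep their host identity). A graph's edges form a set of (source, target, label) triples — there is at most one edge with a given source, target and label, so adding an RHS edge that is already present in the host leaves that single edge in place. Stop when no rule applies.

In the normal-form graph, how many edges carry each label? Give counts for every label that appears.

Answer: q:3

Rewrite trace:
[0] host  ⇒  7 nodes, 6 edges  {0-q->1 3-q->3 4-q->0 5-q->4 6-q->5 6-q->6}
[1] R0 @ {0↦6, 1↦5}  ⇒  6 nodes, 5 edges  {0-q->1 3-q->3 4-q->0 5-q->4 5-q->5}
[2] R0 @ {0↦5, 1↦4}  ⇒  5 nodes, 4 edges  {0-q->1 3-q->3 4-q->0 4-q->4}
[3] R0 @ {0↦4, 1↦0}  ⇒  4 nodes, 3 edges  {0-q->0 0-q->1 3-q->3}
final graph: no rule applies after step 3
NF edges: [(0, 0, 'q'), (0, 1, 'q'), (3, 3, 'q')]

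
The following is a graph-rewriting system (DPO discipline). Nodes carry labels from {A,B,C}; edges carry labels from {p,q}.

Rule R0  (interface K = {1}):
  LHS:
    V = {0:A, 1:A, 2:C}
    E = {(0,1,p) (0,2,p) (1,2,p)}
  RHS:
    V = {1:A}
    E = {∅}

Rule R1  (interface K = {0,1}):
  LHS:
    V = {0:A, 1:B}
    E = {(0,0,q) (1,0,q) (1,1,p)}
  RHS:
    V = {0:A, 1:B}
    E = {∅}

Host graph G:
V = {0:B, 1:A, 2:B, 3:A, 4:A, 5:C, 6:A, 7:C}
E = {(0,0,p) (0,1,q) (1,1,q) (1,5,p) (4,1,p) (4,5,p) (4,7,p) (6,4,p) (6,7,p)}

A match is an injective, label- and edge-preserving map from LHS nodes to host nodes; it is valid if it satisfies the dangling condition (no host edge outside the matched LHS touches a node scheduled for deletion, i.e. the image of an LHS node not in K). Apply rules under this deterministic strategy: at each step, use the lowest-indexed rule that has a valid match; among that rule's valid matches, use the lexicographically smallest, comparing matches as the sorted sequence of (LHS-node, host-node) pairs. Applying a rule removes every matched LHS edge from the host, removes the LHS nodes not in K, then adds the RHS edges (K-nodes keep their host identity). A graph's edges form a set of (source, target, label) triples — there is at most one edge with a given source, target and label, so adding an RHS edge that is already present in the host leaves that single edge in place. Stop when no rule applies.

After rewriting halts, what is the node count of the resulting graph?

[0] host  ⇒  8 nodes, 9 edges  {0-p->0 0-q->1 1-q->1 1-p->5 4-p->1 4-p->5 4-p->7 6-p->4 6-p->7}
[1] R0 @ {0↦6, 1↦4, 2↦7}  ⇒  6 nodes, 6 edges  {0-p->0 0-q->1 1-q->1 1-p->5 4-p->1 4-p->5}
[2] R0 @ {0↦4, 1↦1, 2↦5}  ⇒  4 nodes, 3 edges  {0-p->0 0-q->1 1-q->1}
[3] R1 @ {0↦1, 1↦0}  ⇒  4 nodes, 0 edges  {∅}
halt: no rule applies after step 3
NF nodes: {0:B, 1:A, 2:B, 3:A}

Answer: 4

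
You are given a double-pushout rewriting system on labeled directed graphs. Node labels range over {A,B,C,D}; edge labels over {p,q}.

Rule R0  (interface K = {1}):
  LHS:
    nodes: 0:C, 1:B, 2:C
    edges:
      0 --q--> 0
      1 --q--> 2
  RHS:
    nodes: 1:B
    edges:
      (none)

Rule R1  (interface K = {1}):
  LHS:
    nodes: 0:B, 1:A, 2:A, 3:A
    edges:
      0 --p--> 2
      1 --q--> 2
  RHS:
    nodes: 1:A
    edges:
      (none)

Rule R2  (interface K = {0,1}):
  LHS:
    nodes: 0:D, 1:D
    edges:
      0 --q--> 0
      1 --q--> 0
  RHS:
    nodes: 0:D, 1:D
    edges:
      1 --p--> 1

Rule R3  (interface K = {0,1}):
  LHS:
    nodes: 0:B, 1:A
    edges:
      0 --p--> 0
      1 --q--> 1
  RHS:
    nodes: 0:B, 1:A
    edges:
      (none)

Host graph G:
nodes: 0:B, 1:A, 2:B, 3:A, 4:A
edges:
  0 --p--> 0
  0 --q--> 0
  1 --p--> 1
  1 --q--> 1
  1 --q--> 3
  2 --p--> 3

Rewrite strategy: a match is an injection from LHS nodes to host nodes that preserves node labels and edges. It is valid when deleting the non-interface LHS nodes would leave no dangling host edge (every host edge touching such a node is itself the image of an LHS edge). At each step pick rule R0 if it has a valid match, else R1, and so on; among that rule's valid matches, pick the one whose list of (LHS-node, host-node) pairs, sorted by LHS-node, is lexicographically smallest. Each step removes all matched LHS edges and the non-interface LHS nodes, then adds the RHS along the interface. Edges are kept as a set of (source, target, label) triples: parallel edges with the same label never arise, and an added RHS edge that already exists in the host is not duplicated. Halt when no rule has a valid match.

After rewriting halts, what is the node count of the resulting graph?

Answer: 2

Derivation:
start.  V:5 E:6  edges: 0-p->0 0-q->0 1-p->1 1-q->1 1-q->3 2-p->3
1. fire R1 via {0↦2, 1↦1, 2↦3, 3↦4}  →  V:2 E:4  edges: 0-p->0 0-q->0 1-p->1 1-q->1
2. fire R3 via {0↦0, 1↦1}  →  V:2 E:2  edges: 0-q->0 1-p->1
normal form: no rule applies after step 2
NF nodes: {0:B, 1:A}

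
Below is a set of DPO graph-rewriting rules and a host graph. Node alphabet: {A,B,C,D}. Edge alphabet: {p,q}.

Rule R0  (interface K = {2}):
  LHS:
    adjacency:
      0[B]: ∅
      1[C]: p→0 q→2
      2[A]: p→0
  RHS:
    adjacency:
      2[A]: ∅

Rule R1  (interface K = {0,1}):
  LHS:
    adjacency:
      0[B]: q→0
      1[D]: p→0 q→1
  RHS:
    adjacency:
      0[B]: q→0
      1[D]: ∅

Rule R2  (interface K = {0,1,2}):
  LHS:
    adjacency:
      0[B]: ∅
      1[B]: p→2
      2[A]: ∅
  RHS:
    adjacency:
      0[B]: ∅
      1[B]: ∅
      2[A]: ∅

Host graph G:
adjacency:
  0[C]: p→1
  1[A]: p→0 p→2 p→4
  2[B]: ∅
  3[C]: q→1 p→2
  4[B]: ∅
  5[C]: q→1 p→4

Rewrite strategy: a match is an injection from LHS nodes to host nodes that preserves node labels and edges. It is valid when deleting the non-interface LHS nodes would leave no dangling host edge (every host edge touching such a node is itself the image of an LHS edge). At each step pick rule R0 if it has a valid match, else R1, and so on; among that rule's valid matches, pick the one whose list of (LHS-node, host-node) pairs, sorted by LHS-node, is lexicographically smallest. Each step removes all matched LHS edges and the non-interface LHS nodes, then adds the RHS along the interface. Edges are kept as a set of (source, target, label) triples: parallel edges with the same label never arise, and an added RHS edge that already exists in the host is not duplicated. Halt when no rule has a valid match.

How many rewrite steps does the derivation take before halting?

Answer: 2

Steps:
[0] host  ⇒  6 nodes, 8 edges  {0-p->1 1-p->0 1-p->2 1-p->4 3-q->1 3-p->2 5-q->1 5-p->4}
[1] R0 @ {0↦2, 1↦3, 2↦1}  ⇒  4 nodes, 5 edges  {0-p->1 1-p->0 1-p->4 5-q->1 5-p->4}
[2] R0 @ {0↦4, 1↦5, 2↦1}  ⇒  2 nodes, 2 edges  {0-p->1 1-p->0}
halt: no rule applies after step 2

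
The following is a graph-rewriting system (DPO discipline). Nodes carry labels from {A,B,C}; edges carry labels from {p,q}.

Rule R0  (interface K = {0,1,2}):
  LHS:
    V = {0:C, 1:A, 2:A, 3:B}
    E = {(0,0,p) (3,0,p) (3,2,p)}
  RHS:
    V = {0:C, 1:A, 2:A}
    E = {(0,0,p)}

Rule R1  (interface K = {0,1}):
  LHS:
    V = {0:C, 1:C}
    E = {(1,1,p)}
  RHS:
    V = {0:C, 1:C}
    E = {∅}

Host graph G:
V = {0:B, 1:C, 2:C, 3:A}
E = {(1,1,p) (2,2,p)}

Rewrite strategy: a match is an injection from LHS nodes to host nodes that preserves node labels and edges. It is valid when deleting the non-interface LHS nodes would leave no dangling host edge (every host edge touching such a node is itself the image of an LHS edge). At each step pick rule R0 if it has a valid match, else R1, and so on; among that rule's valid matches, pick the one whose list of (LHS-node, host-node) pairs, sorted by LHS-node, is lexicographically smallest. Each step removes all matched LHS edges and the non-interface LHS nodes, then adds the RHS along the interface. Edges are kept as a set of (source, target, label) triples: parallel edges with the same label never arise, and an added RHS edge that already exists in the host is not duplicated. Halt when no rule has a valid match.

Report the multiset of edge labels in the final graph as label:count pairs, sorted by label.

start.  V:4 E:2  edges: 1-p->1 2-p->2
1. fire R1 via {0↦1, 1↦2}  →  V:4 E:1  edges: 1-p->1
2. fire R1 via {0↦2, 1↦1}  →  V:4 E:0  edges: ∅
halt: no rule applies after step 2
NF edges: []

Answer: (no edges)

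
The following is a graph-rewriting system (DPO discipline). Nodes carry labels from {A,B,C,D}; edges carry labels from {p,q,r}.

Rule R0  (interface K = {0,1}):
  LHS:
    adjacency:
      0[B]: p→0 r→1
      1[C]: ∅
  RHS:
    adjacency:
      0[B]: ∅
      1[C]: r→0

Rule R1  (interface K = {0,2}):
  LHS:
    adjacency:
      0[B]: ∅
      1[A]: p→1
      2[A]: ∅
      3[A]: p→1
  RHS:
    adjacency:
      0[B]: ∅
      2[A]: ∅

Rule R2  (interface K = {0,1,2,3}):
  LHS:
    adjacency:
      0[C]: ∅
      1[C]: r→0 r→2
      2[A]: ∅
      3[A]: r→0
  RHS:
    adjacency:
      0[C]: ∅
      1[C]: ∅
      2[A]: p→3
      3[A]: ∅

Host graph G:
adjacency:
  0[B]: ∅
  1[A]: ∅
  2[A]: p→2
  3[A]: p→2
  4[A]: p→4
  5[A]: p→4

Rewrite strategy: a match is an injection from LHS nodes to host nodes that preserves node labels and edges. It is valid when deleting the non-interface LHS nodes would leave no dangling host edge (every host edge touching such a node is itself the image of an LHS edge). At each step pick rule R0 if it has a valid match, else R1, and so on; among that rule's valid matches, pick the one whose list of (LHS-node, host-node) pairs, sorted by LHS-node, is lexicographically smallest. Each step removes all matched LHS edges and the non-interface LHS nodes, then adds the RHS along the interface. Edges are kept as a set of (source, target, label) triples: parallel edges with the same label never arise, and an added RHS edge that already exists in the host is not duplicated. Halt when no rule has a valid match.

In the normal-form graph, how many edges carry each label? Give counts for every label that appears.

Answer: (no edges)

Steps:
[0] host  ⇒  6 nodes, 4 edges  {2-p->2 3-p->2 4-p->4 5-p->4}
[1] R1 @ {0↦0, 1↦2, 2↦1, 3↦3}  ⇒  4 nodes, 2 edges  {4-p->4 5-p->4}
[2] R1 @ {0↦0, 1↦4, 2↦1, 3↦5}  ⇒  2 nodes, 0 edges  {∅}
halt: no rule applies after step 2
NF edges: []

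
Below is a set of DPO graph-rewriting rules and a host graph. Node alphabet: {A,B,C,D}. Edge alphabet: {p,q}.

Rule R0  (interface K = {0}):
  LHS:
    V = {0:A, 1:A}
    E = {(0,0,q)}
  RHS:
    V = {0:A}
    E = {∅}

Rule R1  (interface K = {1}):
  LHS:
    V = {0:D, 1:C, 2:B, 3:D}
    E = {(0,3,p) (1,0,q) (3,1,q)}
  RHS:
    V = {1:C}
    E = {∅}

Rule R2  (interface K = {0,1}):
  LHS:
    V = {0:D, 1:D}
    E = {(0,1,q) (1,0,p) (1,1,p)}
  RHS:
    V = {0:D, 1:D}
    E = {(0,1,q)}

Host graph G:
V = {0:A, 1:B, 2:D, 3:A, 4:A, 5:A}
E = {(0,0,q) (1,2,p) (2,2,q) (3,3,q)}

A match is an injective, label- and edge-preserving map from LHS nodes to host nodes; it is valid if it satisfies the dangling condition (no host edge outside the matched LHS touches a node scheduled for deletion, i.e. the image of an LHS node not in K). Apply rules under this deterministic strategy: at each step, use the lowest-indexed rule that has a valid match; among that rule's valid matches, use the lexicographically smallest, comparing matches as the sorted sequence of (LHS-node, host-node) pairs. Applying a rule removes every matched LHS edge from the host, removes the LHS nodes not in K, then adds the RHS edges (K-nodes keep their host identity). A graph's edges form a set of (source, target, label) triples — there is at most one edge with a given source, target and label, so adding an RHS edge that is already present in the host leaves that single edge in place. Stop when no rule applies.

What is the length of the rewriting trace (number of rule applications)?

[0] host  ⇒  6 nodes, 4 edges  {0-q->0 1-p->2 2-q->2 3-q->3}
[1] R0 @ {0↦0, 1↦4}  ⇒  5 nodes, 3 edges  {1-p->2 2-q->2 3-q->3}
[2] R0 @ {0↦3, 1↦0}  ⇒  4 nodes, 2 edges  {1-p->2 2-q->2}
halt: no rule applies after step 2

Answer: 2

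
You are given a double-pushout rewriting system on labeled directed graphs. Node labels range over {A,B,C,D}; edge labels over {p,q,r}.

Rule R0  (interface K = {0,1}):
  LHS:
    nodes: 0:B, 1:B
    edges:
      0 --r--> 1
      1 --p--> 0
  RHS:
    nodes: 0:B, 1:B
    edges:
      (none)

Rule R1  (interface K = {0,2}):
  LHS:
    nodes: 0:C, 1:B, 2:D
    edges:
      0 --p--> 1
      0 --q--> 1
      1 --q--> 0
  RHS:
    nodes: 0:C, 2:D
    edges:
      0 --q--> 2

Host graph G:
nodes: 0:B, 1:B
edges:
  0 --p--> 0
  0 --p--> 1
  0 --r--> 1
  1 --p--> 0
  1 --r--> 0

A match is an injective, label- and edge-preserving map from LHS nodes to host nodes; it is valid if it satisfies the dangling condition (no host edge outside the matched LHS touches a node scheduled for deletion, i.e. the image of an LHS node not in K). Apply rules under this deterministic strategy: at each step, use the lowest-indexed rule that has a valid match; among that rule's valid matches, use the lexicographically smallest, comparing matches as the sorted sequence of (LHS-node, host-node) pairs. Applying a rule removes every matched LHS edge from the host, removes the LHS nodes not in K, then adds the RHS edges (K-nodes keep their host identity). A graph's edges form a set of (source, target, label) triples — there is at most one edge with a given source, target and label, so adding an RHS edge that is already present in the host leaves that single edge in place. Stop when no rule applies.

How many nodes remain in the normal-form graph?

Answer: 2

Rewrite trace:
initial: |V|=2 |E|=5  E = 0-p->0 0-p->1 0-r->1 1-p->0 1-r->0
step 1: apply R0 at {0↦0, 1↦1}  → |V|=2 |E|=3  E = 0-p->0 0-p->1 1-r->0
step 2: apply R0 at {0↦1, 1↦0}  → |V|=2 |E|=1  E = 0-p->0
halt: no rule applies after step 2
NF nodes: {0:B, 1:B}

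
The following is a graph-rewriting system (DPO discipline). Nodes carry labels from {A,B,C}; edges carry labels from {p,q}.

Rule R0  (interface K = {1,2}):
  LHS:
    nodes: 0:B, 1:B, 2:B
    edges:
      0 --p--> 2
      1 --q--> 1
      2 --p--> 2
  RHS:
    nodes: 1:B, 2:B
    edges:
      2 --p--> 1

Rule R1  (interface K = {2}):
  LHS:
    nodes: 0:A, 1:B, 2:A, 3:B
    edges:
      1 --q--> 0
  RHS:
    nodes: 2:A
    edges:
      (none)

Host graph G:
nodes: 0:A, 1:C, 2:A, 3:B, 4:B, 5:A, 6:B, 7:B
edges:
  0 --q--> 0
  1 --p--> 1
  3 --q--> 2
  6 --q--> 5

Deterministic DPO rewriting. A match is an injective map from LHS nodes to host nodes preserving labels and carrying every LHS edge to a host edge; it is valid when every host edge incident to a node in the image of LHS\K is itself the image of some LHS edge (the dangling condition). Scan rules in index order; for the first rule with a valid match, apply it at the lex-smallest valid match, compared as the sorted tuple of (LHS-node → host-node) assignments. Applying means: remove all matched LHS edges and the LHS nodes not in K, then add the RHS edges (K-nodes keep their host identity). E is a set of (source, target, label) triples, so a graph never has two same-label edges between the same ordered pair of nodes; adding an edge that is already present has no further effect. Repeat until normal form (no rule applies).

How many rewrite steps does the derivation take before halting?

Answer: 2

Rewrite trace:
[0] host  ⇒  8 nodes, 4 edges  {0-q->0 1-p->1 3-q->2 6-q->5}
[1] R1 @ {0↦2, 1↦3, 2↦0, 3↦4}  ⇒  5 nodes, 3 edges  {0-q->0 1-p->1 6-q->5}
[2] R1 @ {0↦5, 1↦6, 2↦0, 3↦7}  ⇒  2 nodes, 2 edges  {0-q->0 1-p->1}
final graph: no rule applies after step 2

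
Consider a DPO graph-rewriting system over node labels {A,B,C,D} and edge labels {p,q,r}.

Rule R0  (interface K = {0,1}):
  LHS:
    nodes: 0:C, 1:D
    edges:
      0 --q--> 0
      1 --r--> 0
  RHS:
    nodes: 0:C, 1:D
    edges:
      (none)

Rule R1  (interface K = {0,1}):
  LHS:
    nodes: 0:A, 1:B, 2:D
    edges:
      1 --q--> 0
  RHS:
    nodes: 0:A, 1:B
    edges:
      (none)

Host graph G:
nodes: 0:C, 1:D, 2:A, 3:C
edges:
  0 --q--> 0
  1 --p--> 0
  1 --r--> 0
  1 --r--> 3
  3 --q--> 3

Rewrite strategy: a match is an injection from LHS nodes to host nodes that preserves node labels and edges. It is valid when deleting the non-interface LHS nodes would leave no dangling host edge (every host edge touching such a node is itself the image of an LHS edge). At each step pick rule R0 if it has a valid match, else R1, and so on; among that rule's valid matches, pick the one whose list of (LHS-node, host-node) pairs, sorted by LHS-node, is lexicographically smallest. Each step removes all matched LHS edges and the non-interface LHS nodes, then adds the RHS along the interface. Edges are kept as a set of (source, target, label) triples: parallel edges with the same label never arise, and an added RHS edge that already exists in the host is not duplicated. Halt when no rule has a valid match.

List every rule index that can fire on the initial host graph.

R0: 2 valid matches — {0↦0, 1↦1}, {0↦3, 1↦1}
R1: no valid match — LHS pattern not found

Answer: [R0]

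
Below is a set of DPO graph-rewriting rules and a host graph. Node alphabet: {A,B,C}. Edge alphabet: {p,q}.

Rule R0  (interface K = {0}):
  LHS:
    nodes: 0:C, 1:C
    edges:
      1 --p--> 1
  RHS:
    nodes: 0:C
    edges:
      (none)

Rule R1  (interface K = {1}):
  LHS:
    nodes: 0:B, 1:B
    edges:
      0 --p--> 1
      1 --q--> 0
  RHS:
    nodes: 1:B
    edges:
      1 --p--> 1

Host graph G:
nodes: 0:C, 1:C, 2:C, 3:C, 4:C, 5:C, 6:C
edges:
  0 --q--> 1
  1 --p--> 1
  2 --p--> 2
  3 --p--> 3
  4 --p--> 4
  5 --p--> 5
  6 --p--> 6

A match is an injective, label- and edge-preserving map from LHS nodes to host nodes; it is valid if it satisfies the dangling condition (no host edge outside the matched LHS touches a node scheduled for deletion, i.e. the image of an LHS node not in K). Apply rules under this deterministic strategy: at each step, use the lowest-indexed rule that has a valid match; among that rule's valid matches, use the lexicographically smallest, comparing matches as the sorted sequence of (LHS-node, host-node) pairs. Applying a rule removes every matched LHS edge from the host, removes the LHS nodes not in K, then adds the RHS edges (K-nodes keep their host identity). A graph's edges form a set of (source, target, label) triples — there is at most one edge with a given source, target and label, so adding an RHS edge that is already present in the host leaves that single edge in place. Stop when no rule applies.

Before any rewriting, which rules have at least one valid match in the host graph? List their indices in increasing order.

R0: 30 valid matches — {0↦0, 1↦2}, {0↦0, 1↦3}, {0↦0, 1↦4} (+27 more)
R1: no valid match — LHS pattern not found

Answer: [R0]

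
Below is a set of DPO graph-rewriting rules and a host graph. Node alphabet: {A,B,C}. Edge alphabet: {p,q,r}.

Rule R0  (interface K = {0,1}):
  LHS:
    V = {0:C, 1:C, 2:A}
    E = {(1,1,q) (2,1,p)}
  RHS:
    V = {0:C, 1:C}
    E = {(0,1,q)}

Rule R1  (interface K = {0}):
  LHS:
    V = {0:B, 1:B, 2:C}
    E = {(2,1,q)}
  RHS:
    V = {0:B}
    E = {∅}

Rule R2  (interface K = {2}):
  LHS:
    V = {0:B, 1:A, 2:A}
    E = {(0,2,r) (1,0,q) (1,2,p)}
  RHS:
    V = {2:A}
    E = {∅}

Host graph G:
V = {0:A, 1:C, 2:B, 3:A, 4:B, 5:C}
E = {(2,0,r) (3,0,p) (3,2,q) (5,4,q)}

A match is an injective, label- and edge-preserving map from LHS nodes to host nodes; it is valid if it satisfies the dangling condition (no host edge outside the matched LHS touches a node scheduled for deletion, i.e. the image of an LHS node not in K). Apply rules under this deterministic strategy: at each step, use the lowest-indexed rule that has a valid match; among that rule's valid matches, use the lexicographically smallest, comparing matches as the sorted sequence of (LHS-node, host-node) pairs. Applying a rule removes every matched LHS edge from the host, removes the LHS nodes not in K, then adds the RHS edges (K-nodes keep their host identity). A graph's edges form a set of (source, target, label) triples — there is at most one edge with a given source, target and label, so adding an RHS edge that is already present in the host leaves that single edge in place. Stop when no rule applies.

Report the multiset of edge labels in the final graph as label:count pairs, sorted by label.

Answer: (no edges)

Steps:
[0] host  ⇒  6 nodes, 4 edges  {2-r->0 3-p->0 3-q->2 5-q->4}
[1] R1 @ {0↦2, 1↦4, 2↦5}  ⇒  4 nodes, 3 edges  {2-r->0 3-p->0 3-q->2}
[2] R2 @ {0↦2, 1↦3, 2↦0}  ⇒  2 nodes, 0 edges  {∅}
normal form: no rule applies after step 2
NF edges: []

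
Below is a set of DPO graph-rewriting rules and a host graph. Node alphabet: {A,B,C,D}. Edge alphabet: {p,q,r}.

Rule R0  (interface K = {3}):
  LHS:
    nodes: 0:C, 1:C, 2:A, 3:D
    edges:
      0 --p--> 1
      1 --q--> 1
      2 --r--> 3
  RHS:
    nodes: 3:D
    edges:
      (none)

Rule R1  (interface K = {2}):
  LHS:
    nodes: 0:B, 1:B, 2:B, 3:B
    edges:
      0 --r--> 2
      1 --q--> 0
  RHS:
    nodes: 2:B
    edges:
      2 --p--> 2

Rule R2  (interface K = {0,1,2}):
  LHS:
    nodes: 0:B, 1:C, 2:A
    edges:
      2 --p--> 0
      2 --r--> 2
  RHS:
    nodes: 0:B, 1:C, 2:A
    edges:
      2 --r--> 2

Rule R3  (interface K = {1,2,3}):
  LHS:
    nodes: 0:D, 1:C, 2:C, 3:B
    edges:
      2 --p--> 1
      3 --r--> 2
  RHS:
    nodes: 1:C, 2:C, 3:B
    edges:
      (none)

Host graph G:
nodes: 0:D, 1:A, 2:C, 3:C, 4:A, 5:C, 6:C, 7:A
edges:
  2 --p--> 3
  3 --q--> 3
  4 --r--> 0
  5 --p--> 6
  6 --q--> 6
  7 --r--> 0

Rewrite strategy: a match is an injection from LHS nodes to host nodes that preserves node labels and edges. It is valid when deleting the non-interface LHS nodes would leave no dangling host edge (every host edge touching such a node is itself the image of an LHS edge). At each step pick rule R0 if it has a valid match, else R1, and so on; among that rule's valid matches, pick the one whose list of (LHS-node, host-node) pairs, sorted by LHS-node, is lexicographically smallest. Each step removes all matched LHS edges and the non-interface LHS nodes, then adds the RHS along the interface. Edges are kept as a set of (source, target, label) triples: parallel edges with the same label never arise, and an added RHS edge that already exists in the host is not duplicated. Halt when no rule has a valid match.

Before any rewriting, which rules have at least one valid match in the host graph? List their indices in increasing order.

R0: 4 valid matches — {0↦2, 1↦3, 2↦4, 3↦0}, {0↦2, 1↦3, 2↦7, 3↦0}, {0↦5, 1↦6, 2↦4, 3↦0} (+1 more)
R1: no valid match — LHS pattern not found
R2: no valid match — LHS pattern not found
R3: no valid match — LHS pattern not found

Answer: [R0]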